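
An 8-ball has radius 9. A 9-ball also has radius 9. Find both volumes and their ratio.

V_8(9) ≈ 1.74714e+08. V_9(9) ≈ 1.27791e+09. Ratio V_8/V_9 ≈ 0.1367.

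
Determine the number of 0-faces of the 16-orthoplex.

f_0(16-orthoplex) = 2^1 · (16 choose 1) = 32.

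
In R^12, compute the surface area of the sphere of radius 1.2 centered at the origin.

The surface area of an n-ball is 2π^(n/2) r^(n-1) / Γ(n/2). For n=12, r=1.2: 119.053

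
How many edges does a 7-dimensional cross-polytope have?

Each 1-face is the convex hull of 2 vertices, one chosen as ±e_i from each of 2 distinct axes: 2^2·C(7,2) = 84.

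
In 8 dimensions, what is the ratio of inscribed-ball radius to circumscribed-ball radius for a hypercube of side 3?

r_in / r_out = (3/2) / (3√8/2) = 1/√8 ≈ 0.353553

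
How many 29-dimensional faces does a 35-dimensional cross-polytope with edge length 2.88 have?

Number of 29-faces = 2^(29+1) · C(35,29+1) = 1073741824 · 324632 = 348570955808768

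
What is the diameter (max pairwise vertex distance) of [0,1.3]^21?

d = √(1.3² + 1.3² + ... + 1.3²) [21 terms] = √(21·1.3²) = 1.3√21 ≈ 5.95735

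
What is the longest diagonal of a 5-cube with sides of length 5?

||(5,5,...,5)|| = √(5)·5 ≈ 11.1803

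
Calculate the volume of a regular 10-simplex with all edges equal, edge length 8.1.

Volume = 8.1^10 · √(11/2^10) / 10! ≈ 34.7243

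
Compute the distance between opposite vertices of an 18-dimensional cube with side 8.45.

The space diagonal of an n-cube of side s is s√n. Here 8.45·√18 ≈ 35.8503.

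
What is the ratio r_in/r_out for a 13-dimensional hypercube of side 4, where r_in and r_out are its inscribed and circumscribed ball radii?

Ratio = (s/2)/(s√13/2) = 13^(-1/2) ≈ 0.27735.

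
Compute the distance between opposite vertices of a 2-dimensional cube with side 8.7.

The space diagonal of an n-cube of side s is s√n. Here 8.7·√2 ≈ 12.3037.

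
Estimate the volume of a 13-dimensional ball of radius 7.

The n-ball volume is π^(n/2)·r^n/Γ(n/2+1). With n=13, r=7: V = 1771684761728·π^6/19305 ≈ 8.82299e+10.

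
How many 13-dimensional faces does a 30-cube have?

Number of 13-faces = C(30,13) · 2^(30-13) = 119759850 · 131072 = 15697163059200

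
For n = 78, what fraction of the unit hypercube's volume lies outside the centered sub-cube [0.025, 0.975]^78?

The inner cube has side 1-2·0.025 = 0.95 and volume (0.95)^78 ≈ 0.0183, so the shell holds 0.9817 of the volume.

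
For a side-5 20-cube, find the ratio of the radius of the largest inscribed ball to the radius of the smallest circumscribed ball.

Ratio = (s/2)/(s√20/2) = 20^(-1/2) ≈ 0.223607.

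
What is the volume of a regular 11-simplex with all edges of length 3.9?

For a regular n-simplex with edge a, V = (a^n / n!)·√((n+1)/2^n). With a=3.9, n=11: V ≈ 0.00608808.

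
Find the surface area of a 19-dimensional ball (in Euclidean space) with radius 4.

S = n·V_n(r)/r = 19·V_19(4)/4 (volume-to-surface relation), giving 70368744177664·π^9/34459425 ≈ 6.08724e+10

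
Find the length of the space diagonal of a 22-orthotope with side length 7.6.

d = √(7.6² + 7.6² + ... + 7.6²) [22 terms] = √(22·7.6²) = 7.6√22 ≈ 35.6472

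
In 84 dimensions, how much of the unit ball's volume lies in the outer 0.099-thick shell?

V(inner)/V(outer) = ((1-0.099)/1)^84 ≈ 0.0001574, so the shell fraction is 0.999843.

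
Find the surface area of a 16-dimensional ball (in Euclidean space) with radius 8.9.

S_16(8.9) = 2·π^(16/2)·(8.9)^15 / Γ(16/2) ≈ 6.55614e+14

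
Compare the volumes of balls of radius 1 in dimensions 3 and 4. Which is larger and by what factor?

V_3(1) ≈ 4.18879, V_4(1) ≈ 4.9348. The 4-ball is larger by a factor of 1.178.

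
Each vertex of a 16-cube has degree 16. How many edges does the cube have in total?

Each of the 2^16 = 65536 vertices has degree 16; total edges = 16·2^16/2 = 524288.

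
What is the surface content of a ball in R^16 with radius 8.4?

|∂B_16(8.4)| ≈ 2.75415e+14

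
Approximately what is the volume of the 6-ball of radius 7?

The n-ball volume is π^(n/2)·r^n/Γ(n/2+1). With n=6, r=7: V = 117649·π^3/6 ≈ 607976.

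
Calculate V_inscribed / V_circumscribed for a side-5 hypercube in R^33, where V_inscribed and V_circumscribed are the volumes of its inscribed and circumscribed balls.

V_in / V_out = (r_in/r_out)^33 = (1/√33)^33 = 33^(-33/2) ≈ 8.80076e-26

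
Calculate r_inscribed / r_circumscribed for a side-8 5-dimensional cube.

r_in = 8/2 (half the side); r_out = 8√5/2 (half the diagonal). Ratio = 1/√5 ≈ 0.447214.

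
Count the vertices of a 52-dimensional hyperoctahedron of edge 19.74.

Number of vertices = 2n = 104.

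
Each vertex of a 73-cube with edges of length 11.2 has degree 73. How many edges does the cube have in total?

Each of the 2^73 = 9444732965739290427392 vertices has degree 73; total edges = 73·2^73/2 = 344732753249484100599808.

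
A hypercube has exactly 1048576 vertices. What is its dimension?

n = log_2(1048576) = 20.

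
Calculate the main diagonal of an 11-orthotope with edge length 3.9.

d = √(3.9² + 3.9² + ... + 3.9²) [11 terms] = √(11·3.9²) = 3.9√11 ≈ 12.9348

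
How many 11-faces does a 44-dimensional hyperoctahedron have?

Each 11-face is the convex hull of 12 vertices, one chosen as ±e_i from each of 12 distinct axes: 2^12·C(44,12) = 86387435982848.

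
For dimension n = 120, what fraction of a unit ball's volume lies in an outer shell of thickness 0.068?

1 - (1-0.068)^120 ≈ 0.999786 ≈ 99.9786%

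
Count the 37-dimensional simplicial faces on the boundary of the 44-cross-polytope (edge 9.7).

f_37(44-orthoplex) = 2^38 · (44 choose 38) = 1940377438768857088.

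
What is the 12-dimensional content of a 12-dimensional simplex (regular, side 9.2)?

Volume = 9.2^12 · √(13/2^12) / 12! ≈ 43.2423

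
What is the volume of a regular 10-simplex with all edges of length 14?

For a regular n-simplex with edge a, V = (a^n / n!)·√((n+1)/2^n). With a=14, n=10: V ≈ 8261.59.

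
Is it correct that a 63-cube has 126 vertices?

False. The 63-cube has 2^63 = 9223372036854775808 vertices.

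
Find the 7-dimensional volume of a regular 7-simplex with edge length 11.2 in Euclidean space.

V_7 = √(8) · 11.2^7 / (7! · 2^(7/2)) ≈ 1096.57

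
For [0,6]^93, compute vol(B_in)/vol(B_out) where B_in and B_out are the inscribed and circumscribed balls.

V_in / V_out = (r_in/r_out)^93 = (1/√93)^93 = 93^(-93/2) ≈ 2.92108e-92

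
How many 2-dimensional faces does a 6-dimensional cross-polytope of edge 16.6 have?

An n-cross-polytope has 2^(k+1)·C(n,k+1) k-faces. Here 2^3·C(6,3) = 8·20 = 160.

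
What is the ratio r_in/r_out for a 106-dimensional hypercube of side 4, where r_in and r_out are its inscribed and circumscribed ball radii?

Ratio = (s/2)/(s√106/2) = 106^(-1/2) ≈ 0.0971286.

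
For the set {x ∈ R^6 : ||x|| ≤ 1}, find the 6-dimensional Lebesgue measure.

Volume = π^{6/2}·(1)^6/Γ(4) = π^3/6 ≈ 5.16771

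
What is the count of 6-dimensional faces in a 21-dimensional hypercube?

Number of 6-faces = C(21,6) · 2^(21-6) = 54264 · 32768 = 1778122752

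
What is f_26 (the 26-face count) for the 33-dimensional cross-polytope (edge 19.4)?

An n-cross-polytope has 2^(k+1)·C(n,k+1) k-faces. Here 2^27·C(33,27) = 134217728·1107568 = 148655260565504.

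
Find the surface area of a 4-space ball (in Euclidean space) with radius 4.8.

|∂B_4(4.8)| ≈ 2183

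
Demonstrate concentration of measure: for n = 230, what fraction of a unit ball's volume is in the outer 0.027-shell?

1 - (1-0.027)^230 ≈ 0.998155 ≈ 99.82%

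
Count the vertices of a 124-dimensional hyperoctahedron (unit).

The vertices are ±e_1, ..., ±e_124, so there are 2·124 = 248.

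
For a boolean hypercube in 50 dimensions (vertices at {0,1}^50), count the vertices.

The 50-cube has 2^50 = 1125899906842624 vertices.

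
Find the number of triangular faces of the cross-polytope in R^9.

Each 2-face is the convex hull of 3 vertices, one chosen as ±e_i from each of 3 distinct axes: 2^3·C(9,3) = 672.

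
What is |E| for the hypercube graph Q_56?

Number of 1-faces = C(56,1)·2^(56-1) = 56·36028797018963968 = 2017612633061982208.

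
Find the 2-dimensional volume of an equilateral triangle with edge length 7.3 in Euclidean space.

Area = (√3/4) · 7.3² = 23.0752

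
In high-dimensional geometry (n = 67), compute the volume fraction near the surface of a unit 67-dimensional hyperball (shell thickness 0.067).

1 - (1-0.067)^67 ≈ 0.990404 ≈ 99.04%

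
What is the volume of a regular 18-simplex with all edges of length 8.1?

V = (8.1^18 / 18!) · √((18+1) / 2^18) ≈ 0.0299569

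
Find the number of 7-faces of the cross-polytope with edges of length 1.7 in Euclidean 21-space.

Each 7-face is the convex hull of 8 vertices, one chosen as ±e_i from each of 8 distinct axes: 2^8·C(21,8) = 52093440.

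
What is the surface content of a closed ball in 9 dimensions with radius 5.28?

The surface area of an n-ball is 2π^(n/2) r^(n-1) / Γ(n/2). For n=9, r=5.28: 1.79321e+07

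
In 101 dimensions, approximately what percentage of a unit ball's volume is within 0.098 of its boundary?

1 - (1-0.098)^101 ≈ 0.99997 ≈ 99.997009%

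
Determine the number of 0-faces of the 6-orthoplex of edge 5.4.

f_0(6-orthoplex) = 2^1 · (6 choose 1) = 12.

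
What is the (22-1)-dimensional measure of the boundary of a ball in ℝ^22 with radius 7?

|∂B_22(7)| = 79792266297612001·π^11/259200 ≈ 9.05679e+16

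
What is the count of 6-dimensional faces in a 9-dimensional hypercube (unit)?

f_6(9-cube) = (9 choose 6) · 2^3 = 672.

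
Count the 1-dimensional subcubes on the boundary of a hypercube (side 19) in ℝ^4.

Number of 1-faces = C(4,1) · 2^(4-1) = 4 · 8 = 32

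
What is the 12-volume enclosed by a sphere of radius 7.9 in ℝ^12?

V_12(7.9) = π^(12/2) · (7.9)^12 / Γ(12/2 + 1) ≈ 7.89027e+10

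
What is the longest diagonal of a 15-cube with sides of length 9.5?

||(9.5,9.5,...,9.5)|| = √(15)·9.5 ≈ 36.7933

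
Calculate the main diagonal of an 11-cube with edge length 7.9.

The space diagonal of an n-cube of side s is s√n. Here 7.9·√11 ≈ 26.2013.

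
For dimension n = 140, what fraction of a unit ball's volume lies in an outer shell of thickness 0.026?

1 - (1-0.026)^140 ≈ 0.974982 ≈ 97.50%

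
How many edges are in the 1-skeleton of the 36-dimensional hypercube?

Each of the 2^36 = 68719476736 vertices has degree 36; total edges = 36·2^36/2 = 1236950581248.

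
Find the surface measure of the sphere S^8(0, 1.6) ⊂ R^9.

The surface area of an n-ball is 2π^(n/2) r^(n-1) / Γ(n/2). For n=9, r=1.6: 1275.03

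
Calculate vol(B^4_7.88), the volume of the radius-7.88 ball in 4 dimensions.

V_4(7.88) = π^(4/2) · (7.88)^4 / Γ(4/2 + 1) ≈ 19027.2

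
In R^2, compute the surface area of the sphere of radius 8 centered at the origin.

S_2(8) = 2·π^(2/2)·(8)^1 / Γ(2/2) = 2πr = 2π·8 ≈ 50.2655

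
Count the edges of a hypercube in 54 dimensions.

Number of 1-faces = C(54,1)·2^(54-1) = 54·9007199254740992 = 486388759756013568.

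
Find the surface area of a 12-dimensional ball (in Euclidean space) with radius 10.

S_12(10) = 2·π^(12/2)·(10)^11 / Γ(12/2) = 5000000000·π^6/3 ≈ 1.60232e+12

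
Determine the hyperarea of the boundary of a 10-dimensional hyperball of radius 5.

S = n·V_n(r)/r = 10·V_10(5)/5 (volume-to-surface relation), giving 1953125·π^5/12 ≈ 4.98079e+07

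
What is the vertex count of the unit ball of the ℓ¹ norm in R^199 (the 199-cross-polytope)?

The vertices are ±e_1, ..., ±e_199, so there are 2·199 = 398.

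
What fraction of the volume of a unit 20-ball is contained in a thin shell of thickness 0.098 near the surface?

1 - (1-0.098)^20 ≈ 0.872904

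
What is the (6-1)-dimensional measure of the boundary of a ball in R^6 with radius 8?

S = n·V_n(r)/r = 6·V_6(8)/8 (volume-to-surface relation), giving 32768·π^3 ≈ 1.01601e+06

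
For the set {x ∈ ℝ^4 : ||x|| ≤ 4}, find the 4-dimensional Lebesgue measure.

V = 128·π^2 ≈ 1263.31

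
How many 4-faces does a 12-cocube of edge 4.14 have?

Each 4-face is the convex hull of 5 vertices, one chosen as ±e_i from each of 5 distinct axes: 2^5·C(12,5) = 25344.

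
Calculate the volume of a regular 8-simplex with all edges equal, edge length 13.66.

V_8 = √(9) · 13.66^8 / (8! · 2^(8/2)) ≈ 5637.5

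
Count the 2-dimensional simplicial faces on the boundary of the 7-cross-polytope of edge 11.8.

Number of 2-faces = 2^(2+1) · C(7,2+1) = 8 · 35 = 280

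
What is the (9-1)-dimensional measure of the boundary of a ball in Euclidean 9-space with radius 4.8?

The surface area of an n-ball is 2π^(n/2) r^(n-1) / Γ(n/2). For n=9, r=4.8: 8.36546e+06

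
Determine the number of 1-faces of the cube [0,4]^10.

Number of 1-faces = C(10,1) · 2^(10-1) = 10 · 512 = 5120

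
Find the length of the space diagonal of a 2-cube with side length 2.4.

d = √(2.4² + 2.4² + ... + 2.4²) [2 terms] = √(2·2.4²) = 2.4√2 ≈ 3.39411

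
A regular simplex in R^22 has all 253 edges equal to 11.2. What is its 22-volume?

For a regular n-simplex with edge a, V = (a^n / n!)·√((n+1)/2^n). With a=11.2, n=22: V ≈ 0.252095.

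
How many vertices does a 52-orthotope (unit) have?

Each vertex is a binary string of length 52, so there are 2^52 = 4503599627370496.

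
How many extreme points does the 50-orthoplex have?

The vertices are ±e_1, ..., ±e_50, so there are 2·50 = 100.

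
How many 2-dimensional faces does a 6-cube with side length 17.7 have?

f_2(6-cube) = (6 choose 2) · 2^4 = 240.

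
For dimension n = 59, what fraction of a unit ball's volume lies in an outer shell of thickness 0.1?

1 - (1-0.1)^59 ≈ 0.998003 ≈ 99.80%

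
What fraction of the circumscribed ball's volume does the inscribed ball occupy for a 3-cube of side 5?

V_in/V_out = n^(-n/2) = 3^(-3/2) ≈ 0.19245.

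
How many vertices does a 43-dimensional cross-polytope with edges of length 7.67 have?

Number of vertices = 2n = 86.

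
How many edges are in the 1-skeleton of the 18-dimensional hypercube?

Each of the 2^18 = 262144 vertices has degree 18; total edges = 18·2^18/2 = 2359296.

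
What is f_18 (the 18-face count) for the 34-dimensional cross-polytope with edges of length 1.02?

f_18(34-orthoplex) = 2^19 · (34 choose 19) = 973061499125760.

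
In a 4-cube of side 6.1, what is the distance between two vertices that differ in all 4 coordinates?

Diagonal = √4 · 6.1 = 12.2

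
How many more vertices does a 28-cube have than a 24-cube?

The 28-cube has 2^28 = 268435456 vertices. The 24-cube has 2^24 = 16777216 vertices. Difference: 268435456 - 16777216 = 251658240.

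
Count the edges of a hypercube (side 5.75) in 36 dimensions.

An n-cube has n·2^(n-1) edges. With n = 36: 36·34359738368 = 1236950581248.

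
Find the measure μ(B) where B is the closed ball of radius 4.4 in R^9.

V_9(4.4) = π^(9/2) · (4.4)^9 / Γ(9/2 + 1) ≈ 2.03888e+06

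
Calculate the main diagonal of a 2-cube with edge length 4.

d = √(4² + 4² + ... + 4²) [2 terms] = √(2·4²) = 4√2 ≈ 5.65685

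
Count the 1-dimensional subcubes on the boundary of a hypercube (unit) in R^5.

f_1(5-cube) = (5 choose 1) · 2^4 = 80.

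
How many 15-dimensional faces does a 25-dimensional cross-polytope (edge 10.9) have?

Each 15-face is the convex hull of 16 vertices, one chosen as ±e_i from each of 16 distinct axes: 2^16·C(25,16) = 133888409600.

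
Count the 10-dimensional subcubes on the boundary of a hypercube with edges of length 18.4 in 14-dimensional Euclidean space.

Number of 10-faces = C(14,10) · 2^(14-10) = 1001 · 16 = 16016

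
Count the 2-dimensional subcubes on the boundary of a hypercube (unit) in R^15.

Choose 2 of 15 axes to span the face (C(15,2) = 105 ways), then fix each of the remaining 13 coordinates at one of its two extreme values (2^13 = 8192 ways): 105·8192 = 860160.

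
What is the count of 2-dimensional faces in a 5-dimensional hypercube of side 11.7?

An n-cube has C(n,k)·2^(n-k) k-faces. Here C(5,2)·2^3 = 10·8 = 80.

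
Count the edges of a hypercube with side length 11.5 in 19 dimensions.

Each of the 2^19 = 524288 vertices has degree 19; total edges = 19·2^19/2 = 4980736.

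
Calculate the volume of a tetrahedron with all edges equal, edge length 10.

Volume = (√2/12) · 10³ = 117.851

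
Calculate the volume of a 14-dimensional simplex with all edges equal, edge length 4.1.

Volume = 4.1^14 · √(15/2^14) / 14! ≈ 0.000131644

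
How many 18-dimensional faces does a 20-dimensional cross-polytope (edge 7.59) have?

An n-cross-polytope has 2^(k+1)·C(n,k+1) k-faces. Here 2^19·C(20,19) = 524288·20 = 10485760.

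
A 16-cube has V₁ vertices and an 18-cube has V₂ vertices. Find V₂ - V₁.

V₁ = 2^16 = 65536. V₂ = 2^18 = 262144. V₂ - V₁ = 196608.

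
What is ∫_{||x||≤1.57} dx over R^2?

Volume = π^{2/2}·(1.57)^2/Γ(2) ≈ 7.74371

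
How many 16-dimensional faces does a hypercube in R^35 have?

Choose 16 of 35 axes to span the face (C(35,16) = 4059928950 ways), then fix each of the remaining 19 coordinates at one of its two extreme values (2^19 = 524288 ways): 4059928950·524288 = 2128572029337600.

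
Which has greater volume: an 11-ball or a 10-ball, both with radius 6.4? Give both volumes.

V_11(6.4) ≈ 1.39022e+09. V_10(6.4) ≈ 2.94014e+08. The 11-ball is larger.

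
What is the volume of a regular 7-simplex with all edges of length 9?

Volume = 9^7 · √(8/2^7) / 7! ≈ 237.25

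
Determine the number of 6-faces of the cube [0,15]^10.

Choose 6 of 10 axes to span the face (C(10,6) = 210 ways), then fix each of the remaining 4 coordinates at one of its two extreme values (2^4 = 16 ways): 210·16 = 3360.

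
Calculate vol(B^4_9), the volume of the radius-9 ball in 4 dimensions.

The n-ball volume is π^(n/2)·r^n/Γ(n/2+1). With n=4, r=9: V = 6561·π^2/2 ≈ 32377.2.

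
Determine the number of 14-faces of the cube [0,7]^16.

Choose 14 of 16 axes to span the face (C(16,14) = 120 ways), then fix each of the remaining 2 coordinates at one of its two extreme values (2^2 = 4 ways): 120·4 = 480.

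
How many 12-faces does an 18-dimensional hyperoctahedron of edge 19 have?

An n-cross-polytope has 2^(k+1)·C(n,k+1) k-faces. Here 2^13·C(18,13) = 8192·8568 = 70189056.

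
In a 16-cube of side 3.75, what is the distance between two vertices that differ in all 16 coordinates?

Diagonal = √16 · 3.75 = 15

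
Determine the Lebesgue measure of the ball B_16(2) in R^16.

Volume = π^{16/2}·(2)^16/Γ(9) = 512·π^8/315 ≈ 15422.6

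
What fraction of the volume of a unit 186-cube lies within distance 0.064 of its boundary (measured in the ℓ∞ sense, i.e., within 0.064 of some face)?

1 - (1 - 2·0.064)^186 = 1 - 0.872^186 ≈ 1 - 8.631e-12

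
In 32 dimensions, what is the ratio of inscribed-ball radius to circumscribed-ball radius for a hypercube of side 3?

r_in / r_out = (3/2) / (3√32/2) = 1/√32 ≈ 0.176777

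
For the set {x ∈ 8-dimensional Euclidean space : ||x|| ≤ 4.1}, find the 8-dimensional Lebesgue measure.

Volume = π^{8/2}·(4.1)^8/Γ(5) ≈ 324085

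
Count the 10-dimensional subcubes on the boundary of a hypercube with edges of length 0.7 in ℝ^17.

f_10(17-cube) = (17 choose 10) · 2^7 = 2489344.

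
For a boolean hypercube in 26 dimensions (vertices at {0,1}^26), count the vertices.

Each vertex is a binary string of length 26, so there are 2^26 = 67108864.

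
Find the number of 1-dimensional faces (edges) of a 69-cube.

The 69-cube has n·2^(n-1) = 69·2^68 = 69·295147905179352825856 = 20365205457375344984064 edges.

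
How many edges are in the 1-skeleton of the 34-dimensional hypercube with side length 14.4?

Number of 1-faces = C(34,1)·2^(34-1) = 34·8589934592 = 292057776128.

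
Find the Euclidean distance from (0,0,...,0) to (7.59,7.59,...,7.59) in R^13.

Diagonal = √13 · 7.59 ≈ 27.3661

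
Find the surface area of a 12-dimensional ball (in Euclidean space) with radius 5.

S = n·V_n(r)/r = 12·V_12(5)/5 (volume-to-surface relation), giving 9765625·π^6/12 ≈ 7.82381e+08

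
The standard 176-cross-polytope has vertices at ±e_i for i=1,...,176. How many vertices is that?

Number of vertices = 2n = 352.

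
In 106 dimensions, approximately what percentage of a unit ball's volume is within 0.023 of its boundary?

1 - (1-0.023)^106 ≈ 0.915116 ≈ 91.51%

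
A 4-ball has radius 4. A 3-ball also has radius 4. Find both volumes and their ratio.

V_4(4) ≈ 1263.31. V_3(4) ≈ 268.083. Ratio V_4/V_3 ≈ 4.712.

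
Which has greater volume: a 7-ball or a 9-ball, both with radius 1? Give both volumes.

V_7(1) ≈ 4.72477. V_9(1) ≈ 3.29851. The 7-ball is larger.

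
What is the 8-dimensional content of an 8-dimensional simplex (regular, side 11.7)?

V_8 = √(9) · 11.7^8 / (8! · 2^(8/2)) ≈ 1632.93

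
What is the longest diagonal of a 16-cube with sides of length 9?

Diagonal = √16 · 9 = 36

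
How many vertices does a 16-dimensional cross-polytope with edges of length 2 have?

An n-cross-polytope has 2n vertices; here n = 16, giving 32.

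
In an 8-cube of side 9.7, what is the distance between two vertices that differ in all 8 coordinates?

Diagonal = √8 · 9.7 ≈ 27.4357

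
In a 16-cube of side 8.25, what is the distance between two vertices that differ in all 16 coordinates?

Diagonal = √16 · 8.25 = 33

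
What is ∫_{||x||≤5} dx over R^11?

Volume = π^{11/2}·(5)^11/Γ(13/2) = 625000000·π^5/2079 ≈ 9.19973e+07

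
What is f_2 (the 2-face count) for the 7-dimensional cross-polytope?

f_2(7-orthoplex) = 2^3 · (7 choose 3) = 280.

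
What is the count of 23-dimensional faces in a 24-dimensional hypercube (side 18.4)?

An n-cube has C(n,k)·2^(n-k) k-faces. Here C(24,23)·2^1 = 24·2 = 48.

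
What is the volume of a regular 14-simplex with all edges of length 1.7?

For a regular n-simplex with edge a, V = (a^n / n!)·√((n+1)/2^n). With a=1.7, n=14: V ≈ 5.84403e-10.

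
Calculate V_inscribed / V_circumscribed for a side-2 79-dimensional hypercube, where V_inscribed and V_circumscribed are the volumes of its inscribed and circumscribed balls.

The radii are 2/2 and 2√79/2, so the volume ratio is (1/√79)^79 = 79^{-79/2} ≈ 1.10594e-75.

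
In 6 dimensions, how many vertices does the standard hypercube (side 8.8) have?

An n-cube has 2^n vertices; for n = 6 that is 2^6 = 64.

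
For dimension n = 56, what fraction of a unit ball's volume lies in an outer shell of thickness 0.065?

1 - (1-0.065)^56 ≈ 0.976802 ≈ 97.68%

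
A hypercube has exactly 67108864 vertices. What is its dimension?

2^n = 67108864 ⇒ n = log_2(67108864) = 26.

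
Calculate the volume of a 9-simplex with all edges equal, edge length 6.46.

V_9 = √(10) · 6.46^9 / (9! · 2^(9/2)) ≈ 7.54562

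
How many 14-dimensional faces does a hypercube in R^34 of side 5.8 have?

An n-cube has C(n,k)·2^(n-k) k-faces. Here C(34,14)·2^20 = 1391975640·1048576 = 1459592248688640.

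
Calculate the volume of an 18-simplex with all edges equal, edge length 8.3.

V = (8.3^18 / 18!) · √((18+1) / 2^18) ≈ 0.0464699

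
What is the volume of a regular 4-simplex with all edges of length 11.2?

For a regular n-simplex with edge a, V = (a^n / n!)·√((n+1)/2^n). With a=11.2, n=4: V ≈ 366.51.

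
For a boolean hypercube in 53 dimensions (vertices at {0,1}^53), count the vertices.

Each vertex is a binary string of length 53, so there are 2^53 = 9007199254740992.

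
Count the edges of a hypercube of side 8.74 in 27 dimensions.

Each of the 2^27 = 134217728 vertices has degree 27; total edges = 27·2^27/2 = 1811939328.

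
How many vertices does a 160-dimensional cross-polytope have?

The 160-dimensional cross-polytope has 2n = 2·160 = 320 vertices.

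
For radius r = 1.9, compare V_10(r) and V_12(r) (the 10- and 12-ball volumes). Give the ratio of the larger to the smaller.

V_10(1.9) ≈ 1563.52, V_12(1.9) ≈ 2955.36. The 12-ball is larger by a factor of 1.89.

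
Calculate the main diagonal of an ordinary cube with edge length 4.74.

||(4.74,4.74,...,4.74)|| = √(3)·4.74 ≈ 8.20992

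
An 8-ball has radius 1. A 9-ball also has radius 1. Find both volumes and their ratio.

V_8(1) ≈ 4.05871. V_9(1) ≈ 3.29851. Ratio V_8/V_9 ≈ 1.23.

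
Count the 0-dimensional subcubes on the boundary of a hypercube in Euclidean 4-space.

An n-cube has C(n,k)·2^(n-k) k-faces. Here C(4,0)·2^4 = 1·16 = 16.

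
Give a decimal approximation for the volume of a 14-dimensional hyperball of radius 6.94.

Volume = π^{14/2}·(6.94)^14/Γ(8) ≈ 3.60289e+11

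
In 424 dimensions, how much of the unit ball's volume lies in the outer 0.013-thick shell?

1 - (1-0.013)^424 ≈ 0.996105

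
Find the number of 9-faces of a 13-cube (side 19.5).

Choose 9 of 13 axes to span the face (C(13,9) = 715 ways), then fix each of the remaining 4 coordinates at one of its two extreme values (2^4 = 16 ways): 715·16 = 11440.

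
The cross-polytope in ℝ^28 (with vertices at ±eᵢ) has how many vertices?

Number of vertices = 2n = 56.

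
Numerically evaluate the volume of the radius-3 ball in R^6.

Volume = π^{6/2}·(3)^6/Γ(4) = 243·π^3/2 ≈ 3767.26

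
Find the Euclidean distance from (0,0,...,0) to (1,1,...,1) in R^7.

d = √(1² + 1² + ... + 1²) [7 terms] = √(7·1²) = 1√7 ≈ 2.64575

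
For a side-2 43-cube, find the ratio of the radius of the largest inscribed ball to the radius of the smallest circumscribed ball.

For an n-cube of any side s, the inradius is s/2 and the circumradius is s√n/2, so the ratio is 1/√43 ≈ 0.152499.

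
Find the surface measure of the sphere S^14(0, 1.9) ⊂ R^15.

S_15(1.9) = 2·π^(15/2)·(1.9)^14 / Γ(15/2) ≈ 45716.4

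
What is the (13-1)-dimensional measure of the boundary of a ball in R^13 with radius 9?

|∂B_13(9)| = 1338925209984·π^6/385 ≈ 3.34345e+12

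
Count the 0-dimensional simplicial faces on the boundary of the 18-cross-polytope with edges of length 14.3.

An n-cross-polytope has 2^(k+1)·C(n,k+1) k-faces. Here 2^1·C(18,1) = 2·18 = 36.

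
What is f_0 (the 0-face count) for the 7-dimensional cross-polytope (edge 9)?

f_0(7-orthoplex) = 2^1 · (7 choose 1) = 14.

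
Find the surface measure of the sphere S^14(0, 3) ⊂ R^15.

|∂B_15(3)| = 45349632·π^7/5005 ≈ 2.73665e+07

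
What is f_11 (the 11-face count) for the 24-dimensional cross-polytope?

An n-cross-polytope has 2^(k+1)·C(n,k+1) k-faces. Here 2^12·C(24,12) = 4096·2704156 = 11076222976.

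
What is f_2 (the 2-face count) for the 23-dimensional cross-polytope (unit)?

Number of 2-faces = 2^(2+1) · C(23,2+1) = 8 · 1771 = 14168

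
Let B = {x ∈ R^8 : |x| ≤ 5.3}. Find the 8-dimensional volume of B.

The n-ball volume is π^(n/2)·r^n/Γ(n/2+1). With n=8, r=5.3: V ≈ 2.52694e+06.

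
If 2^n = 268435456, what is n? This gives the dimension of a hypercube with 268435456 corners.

2^n = 268435456 ⇒ n = log_2(268435456) = 28.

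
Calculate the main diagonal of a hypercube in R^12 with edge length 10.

Diagonal = √12 · 10 ≈ 34.641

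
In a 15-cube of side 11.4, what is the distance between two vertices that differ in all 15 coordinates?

Diagonal = √15 · 11.4 ≈ 44.152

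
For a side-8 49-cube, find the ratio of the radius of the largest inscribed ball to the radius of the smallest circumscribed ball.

For an n-cube of any side s, the inradius is s/2 and the circumradius is s√n/2, so the ratio is 1/√49 ≈ 0.142857.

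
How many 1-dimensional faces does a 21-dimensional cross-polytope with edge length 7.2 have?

An n-cross-polytope has 2^(k+1)·C(n,k+1) k-faces. Here 2^2·C(21,2) = 4·210 = 840.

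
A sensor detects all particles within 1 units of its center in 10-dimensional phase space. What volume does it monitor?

Volume = π^{10/2}·(1)^10/Γ(6) = π^5/120 ≈ 2.55016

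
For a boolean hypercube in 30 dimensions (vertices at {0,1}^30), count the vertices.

An n-cube has 2^n vertices; for n = 30 that is 2^30 = 1073741824.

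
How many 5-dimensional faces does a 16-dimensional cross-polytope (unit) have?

An n-cross-polytope has 2^(k+1)·C(n,k+1) k-faces. Here 2^6·C(16,6) = 64·8008 = 512512.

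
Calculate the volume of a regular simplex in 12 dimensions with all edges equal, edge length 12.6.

Volume = 12.6^12 · √(13/2^12) / 12! ≈ 1883.22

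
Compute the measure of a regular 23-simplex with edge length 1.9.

Volume = 1.9^23 · √(24/2^23) / 23! ≈ 1.68694e-19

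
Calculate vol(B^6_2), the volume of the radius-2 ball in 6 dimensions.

Volume = π^{6/2}·(2)^6/Γ(4) = 32·π^3/3 ≈ 330.734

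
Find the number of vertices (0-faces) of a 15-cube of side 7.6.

f_0(15-cube) = (15 choose 0) · 2^15 = 32768.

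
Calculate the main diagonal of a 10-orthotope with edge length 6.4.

The space diagonal of an n-cube of side s is s√n. Here 6.4·√10 ≈ 20.2386.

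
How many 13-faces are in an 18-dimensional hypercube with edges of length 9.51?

f_13(18-cube) = (18 choose 13) · 2^5 = 274176.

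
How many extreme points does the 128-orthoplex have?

Number of vertices = 2n = 256.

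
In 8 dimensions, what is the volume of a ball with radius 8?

V_8(8) = π^(8/2) · (8)^8 / Γ(8/2 + 1) = 2097152·π^4/3 ≈ 6.80939e+07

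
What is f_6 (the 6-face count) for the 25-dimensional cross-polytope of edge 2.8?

Each 6-face is the convex hull of 7 vertices, one chosen as ±e_i from each of 7 distinct axes: 2^7·C(25,7) = 61529600.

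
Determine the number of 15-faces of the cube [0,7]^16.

f_15(16-cube) = (16 choose 15) · 2^1 = 32.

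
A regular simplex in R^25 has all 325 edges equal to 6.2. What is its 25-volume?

For a regular n-simplex with edge a, V = (a^n / n!)·√((n+1)/2^n). With a=6.2, n=25: V ≈ 3.66234e-09.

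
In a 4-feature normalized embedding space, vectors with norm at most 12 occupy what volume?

The n-ball volume is π^(n/2)·r^n/Γ(n/2+1). With n=4, r=12: V = 10368·π^2 ≈ 102328.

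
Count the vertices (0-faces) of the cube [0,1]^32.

Each vertex is a binary string of length 32, so there are 2^32 = 4294967296.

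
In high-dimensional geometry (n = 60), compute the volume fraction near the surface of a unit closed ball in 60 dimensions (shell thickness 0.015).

1 - (1-0.015)^60 ≈ 0.596193 ≈ 59.62%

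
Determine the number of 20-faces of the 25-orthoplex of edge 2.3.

Each 20-face is the convex hull of 21 vertices, one chosen as ±e_i from each of 21 distinct axes: 2^21·C(25,21) = 26528972800.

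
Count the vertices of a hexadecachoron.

Number of vertices = 2n = 8.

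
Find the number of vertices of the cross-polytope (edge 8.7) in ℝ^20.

An n-cross-polytope has 2^(k+1)·C(n,k+1) k-faces. Here 2^1·C(20,1) = 2·20 = 40.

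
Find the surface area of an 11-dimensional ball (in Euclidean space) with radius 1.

The surface area of an n-ball is 2π^(n/2) r^(n-1) / Γ(n/2). For n=11, r=1: 64·π^5/945 ≈ 20.7251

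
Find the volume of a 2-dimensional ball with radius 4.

The n-ball volume is π^(n/2)·r^n/Γ(n/2+1). With n=2, r=4: V = 16·π ≈ 50.2655.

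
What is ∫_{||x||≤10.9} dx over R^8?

The n-ball volume is π^(n/2)·r^n/Γ(n/2+1). With n=8, r=10.9: V ≈ 8.08724e+08.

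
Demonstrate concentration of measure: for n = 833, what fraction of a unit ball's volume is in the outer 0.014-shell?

1 - (1-0.014)^833 ≈ 0.999992 ≈ 99.999207%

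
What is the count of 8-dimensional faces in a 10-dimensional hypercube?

f_8(10-cube) = (10 choose 8) · 2^2 = 180.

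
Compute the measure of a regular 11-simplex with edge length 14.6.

Volume = 14.6^11 · √(12/2^11) / 11! ≈ 12321.2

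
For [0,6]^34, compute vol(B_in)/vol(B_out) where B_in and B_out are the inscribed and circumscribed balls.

The radii are 6/2 and 6√34/2, so the volume ratio is (1/√34)^34 = 34^{-34/2} ≈ 9.22271e-27.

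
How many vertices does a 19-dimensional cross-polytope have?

An n-cross-polytope has 2n vertices; here n = 19, giving 38.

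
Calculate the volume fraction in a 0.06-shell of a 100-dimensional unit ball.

1 - (1-0.06)^100 ≈ 0.997945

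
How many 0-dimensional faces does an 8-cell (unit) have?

An n-cube has C(n,k)·2^(n-k) k-faces. Here C(4,0)·2^4 = 1·16 = 16.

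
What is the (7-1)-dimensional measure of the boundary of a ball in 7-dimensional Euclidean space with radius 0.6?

|∂B_7(0.6)| ≈ 1.54307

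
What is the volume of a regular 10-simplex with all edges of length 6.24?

V = (6.24^10 / 10!) · √((10+1) / 2^10) ≈ 2.5564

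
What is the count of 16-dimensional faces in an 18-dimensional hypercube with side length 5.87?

Choose 16 of 18 axes to span the face (C(18,16) = 153 ways), then fix each of the remaining 2 coordinates at one of its two extreme values (2^2 = 4 ways): 153·4 = 612.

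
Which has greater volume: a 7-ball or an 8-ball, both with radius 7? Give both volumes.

V_7(7) ≈ 3.89105e+06. V_8(7) ≈ 2.33977e+07. The 8-ball is larger.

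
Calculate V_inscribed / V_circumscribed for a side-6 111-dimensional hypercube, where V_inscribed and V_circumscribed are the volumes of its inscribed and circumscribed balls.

V_in / V_out = (r_in/r_out)^111 = (1/√111)^111 = 111^(-111/2) ≈ 3.05193e-114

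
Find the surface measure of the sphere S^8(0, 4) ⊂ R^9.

|∂B_9(4)| = 2097152·π^4/105 ≈ 1.94554e+06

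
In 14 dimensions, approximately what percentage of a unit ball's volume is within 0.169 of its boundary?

1 - (1-0.169)^14 ≈ 0.925112 ≈ 92.51%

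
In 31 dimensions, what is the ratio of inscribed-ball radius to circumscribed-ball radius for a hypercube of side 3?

r_in / r_out = (3/2) / (3√31/2) = 1/√31 ≈ 0.179605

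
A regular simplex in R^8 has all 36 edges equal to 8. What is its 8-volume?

For a regular n-simplex with edge a, V = (a^n / n!)·√((n+1)/2^n). With a=8, n=8: V ≈ 78.019.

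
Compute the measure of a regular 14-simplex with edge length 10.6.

V_14 = √(15) · 10.6^14 / (14! · 2^(14/2)) ≈ 78.471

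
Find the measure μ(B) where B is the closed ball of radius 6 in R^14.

Volume = π^{14/2}·(6)^14/Γ(8) = 544195584·π^7/35 ≈ 4.69609e+10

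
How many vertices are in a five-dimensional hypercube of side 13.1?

Choose 0 of 5 axes to span the face (C(5,0) = 1 way), then fix each of the remaining 5 coordinates at one of its two extreme values (2^5 = 32 ways): 1·32 = 32.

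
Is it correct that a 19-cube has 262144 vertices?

False. The 19-cube has 2^19 = 524288 vertices.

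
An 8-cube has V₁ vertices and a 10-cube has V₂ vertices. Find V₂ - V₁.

V₁ = 2^8 = 256. V₂ = 2^10 = 1024. V₂ - V₁ = 768.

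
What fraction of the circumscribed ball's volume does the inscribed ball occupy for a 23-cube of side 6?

The radii are 6/2 and 6√23/2, so the volume ratio is (1/√23)^23 = 23^{-23/2} ≈ 2.18842e-16.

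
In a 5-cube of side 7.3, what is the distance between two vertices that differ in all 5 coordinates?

Diagonal = √5 · 7.3 ≈ 16.3233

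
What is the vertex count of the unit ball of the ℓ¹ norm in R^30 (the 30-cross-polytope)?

Number of vertices = 2n = 60.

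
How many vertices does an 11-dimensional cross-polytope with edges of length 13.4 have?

Number of vertices = 2n = 22.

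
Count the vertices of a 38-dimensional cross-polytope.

The vertices are ±e_1, ..., ±e_38, so there are 2·38 = 76.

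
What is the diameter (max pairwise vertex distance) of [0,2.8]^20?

The space diagonal of an n-cube of side s is s√n. Here 2.8·√20 ≈ 12.522.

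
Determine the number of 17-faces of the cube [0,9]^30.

f_17(30-cube) = (30 choose 17) · 2^13 = 981072691200.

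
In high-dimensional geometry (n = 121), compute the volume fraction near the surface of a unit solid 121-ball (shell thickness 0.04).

1 - (1-0.04)^121 ≈ 0.992842 ≈ 99.28%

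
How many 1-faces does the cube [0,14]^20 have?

Number of 1-faces = C(20,1)·2^(20-1) = 20·524288 = 10485760.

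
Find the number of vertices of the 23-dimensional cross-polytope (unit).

The vertices are ±e_1, ..., ±e_23, so there are 2·23 = 46.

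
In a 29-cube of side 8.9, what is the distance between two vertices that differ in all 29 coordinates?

Diagonal = √29 · 8.9 ≈ 47.928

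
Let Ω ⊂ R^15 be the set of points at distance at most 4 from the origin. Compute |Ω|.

V_15(4) = π^(15/2) · (4)^15 / Γ(15/2 + 1) = 274877906944·π^7/2027025 ≈ 4.09572e+08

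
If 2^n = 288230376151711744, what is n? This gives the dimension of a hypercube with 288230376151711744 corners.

Since 2^n = 288230376151711744, we have n = 58.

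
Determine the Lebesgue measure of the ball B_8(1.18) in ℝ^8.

The n-ball volume is π^(n/2)·r^n/Γ(n/2+1). With n=8, r=1.18: V ≈ 15.2561.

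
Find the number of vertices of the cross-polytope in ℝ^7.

f_0(7-orthoplex) = 2^1 · (7 choose 1) = 14.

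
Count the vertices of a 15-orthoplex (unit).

Number of vertices = 2n = 30.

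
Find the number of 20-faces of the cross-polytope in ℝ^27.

An n-cross-polytope has 2^(k+1)·C(n,k+1) k-faces. Here 2^21·C(27,21) = 2097152·296010 = 620777963520.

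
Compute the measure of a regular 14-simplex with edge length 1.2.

For a regular n-simplex with edge a, V = (a^n / n!)·√((n+1)/2^n). With a=1.2, n=14: V ≈ 4.4562e-12.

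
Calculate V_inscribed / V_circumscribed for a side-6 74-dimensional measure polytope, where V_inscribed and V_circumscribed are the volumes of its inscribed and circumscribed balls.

Volume scales as r^n, and r_in/r_out = 1/√74, giving (1/√74)^74 ≈ 6.89329e-70.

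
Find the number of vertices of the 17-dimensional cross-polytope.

The 17-dimensional cross-polytope has 2n = 2·17 = 34 vertices.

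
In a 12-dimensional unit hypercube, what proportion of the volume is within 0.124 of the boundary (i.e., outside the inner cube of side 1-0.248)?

Shell fraction = 1 - (1-0.248)^12 ≈ 0.967295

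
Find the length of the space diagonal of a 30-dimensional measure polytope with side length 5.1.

Diagonal = √30 · 5.1 ≈ 27.9339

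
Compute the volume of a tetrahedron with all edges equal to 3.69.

Volume = (√2/12) · 3.69³ = 5.92124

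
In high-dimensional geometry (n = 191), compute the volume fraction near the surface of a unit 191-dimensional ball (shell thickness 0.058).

1 - (1-0.058)^191 ≈ 0.999989 ≈ 99.998894%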